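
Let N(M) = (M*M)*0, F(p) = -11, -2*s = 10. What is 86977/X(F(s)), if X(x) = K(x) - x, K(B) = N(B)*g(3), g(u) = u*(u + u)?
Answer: 7907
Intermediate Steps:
s = -5 (s = -1/2*10 = -5)
N(M) = 0 (N(M) = M**2*0 = 0)
g(u) = 2*u**2 (g(u) = u*(2*u) = 2*u**2)
K(B) = 0 (K(B) = 0*(2*3**2) = 0*(2*9) = 0*18 = 0)
X(x) = -x (X(x) = 0 - x = -x)
86977/X(F(s)) = 86977/((-1*(-11))) = 86977/11 = 86977*(1/11) = 7907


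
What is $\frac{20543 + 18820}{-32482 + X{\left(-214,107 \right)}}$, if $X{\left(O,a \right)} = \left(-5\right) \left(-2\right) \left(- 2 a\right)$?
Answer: $- \frac{39363}{34622} \approx -1.1369$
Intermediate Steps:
$X{\left(O,a \right)} = - 20 a$ ($X{\left(O,a \right)} = 10 \left(- 2 a\right) = - 20 a$)
$\frac{20543 + 18820}{-32482 + X{\left(-214,107 \right)}} = \frac{20543 + 18820}{-32482 - 2140} = \frac{39363}{-32482 - 2140} = \frac{39363}{-34622} = 39363 \left(- \frac{1}{34622}\right) = - \frac{39363}{34622}$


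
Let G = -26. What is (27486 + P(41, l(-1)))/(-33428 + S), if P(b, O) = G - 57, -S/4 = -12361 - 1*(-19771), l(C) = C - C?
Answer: -27403/63068 ≈ -0.43450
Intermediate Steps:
l(C) = 0
S = -29640 (S = -4*(-12361 - 1*(-19771)) = -4*(-12361 + 19771) = -4*7410 = -29640)
P(b, O) = -83 (P(b, O) = -26 - 57 = -83)
(27486 + P(41, l(-1)))/(-33428 + S) = (27486 - 83)/(-33428 - 29640) = 27403/(-63068) = 27403*(-1/63068) = -27403/63068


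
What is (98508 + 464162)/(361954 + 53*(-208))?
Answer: 56267/35093 ≈ 1.6034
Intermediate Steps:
(98508 + 464162)/(361954 + 53*(-208)) = 562670/(361954 - 11024) = 562670/350930 = 562670*(1/350930) = 56267/35093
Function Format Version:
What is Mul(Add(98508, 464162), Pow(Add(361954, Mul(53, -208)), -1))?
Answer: Rational(56267, 35093) ≈ 1.6034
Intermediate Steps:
Mul(Add(98508, 464162), Pow(Add(361954, Mul(53, -208)), -1)) = Mul(562670, Pow(Add(361954, -11024), -1)) = Mul(562670, Pow(350930, -1)) = Mul(562670, Rational(1, 350930)) = Rational(56267, 35093)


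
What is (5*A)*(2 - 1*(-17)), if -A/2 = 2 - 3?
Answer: 190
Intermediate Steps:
A = 2 (A = -2*(2 - 3) = -2*(-1) = 2)
(5*A)*(2 - 1*(-17)) = (5*2)*(2 - 1*(-17)) = 10*(2 + 17) = 10*19 = 190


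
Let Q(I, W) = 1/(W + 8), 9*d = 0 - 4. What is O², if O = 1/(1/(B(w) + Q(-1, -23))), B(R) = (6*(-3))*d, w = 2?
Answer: 14161/225 ≈ 62.938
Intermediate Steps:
d = -4/9 (d = (0 - 4)/9 = (⅑)*(-4) = -4/9 ≈ -0.44444)
B(R) = 8 (B(R) = (6*(-3))*(-4/9) = -18*(-4/9) = 8)
Q(I, W) = 1/(8 + W)
O = 119/15 (O = 1/(1/(8 + 1/(8 - 23))) = 1/(1/(8 + 1/(-15))) = 1/(1/(8 - 1/15)) = 1/(1/(119/15)) = 1/(15/119) = 119/15 ≈ 7.9333)
O² = (119/15)² = 14161/225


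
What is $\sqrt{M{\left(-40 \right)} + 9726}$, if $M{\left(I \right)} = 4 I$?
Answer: $\sqrt{9566} \approx 97.806$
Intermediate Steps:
$\sqrt{M{\left(-40 \right)} + 9726} = \sqrt{4 \left(-40\right) + 9726} = \sqrt{-160 + 9726} = \sqrt{9566}$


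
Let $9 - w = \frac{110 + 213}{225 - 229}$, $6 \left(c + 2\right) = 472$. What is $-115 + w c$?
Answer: $\frac{40595}{6} \approx 6765.8$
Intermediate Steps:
$c = \frac{230}{3}$ ($c = -2 + \frac{1}{6} \cdot 472 = -2 + \frac{236}{3} = \frac{230}{3} \approx 76.667$)
$w = \frac{359}{4}$ ($w = 9 - \frac{110 + 213}{225 - 229} = 9 - \frac{323}{-4} = 9 - 323 \left(- \frac{1}{4}\right) = 9 - - \frac{323}{4} = 9 + \frac{323}{4} = \frac{359}{4} \approx 89.75$)
$-115 + w c = -115 + \frac{359}{4} \cdot \frac{230}{3} = -115 + \frac{41285}{6} = \frac{40595}{6}$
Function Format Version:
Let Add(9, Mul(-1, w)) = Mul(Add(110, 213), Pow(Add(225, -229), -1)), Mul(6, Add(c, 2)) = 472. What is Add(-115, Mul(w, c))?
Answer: Rational(40595, 6) ≈ 6765.8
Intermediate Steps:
c = Rational(230, 3) (c = Add(-2, Mul(Rational(1, 6), 472)) = Add(-2, Rational(236, 3)) = Rational(230, 3) ≈ 76.667)
w = Rational(359, 4) (w = Add(9, Mul(-1, Mul(Add(110, 213), Pow(Add(225, -229), -1)))) = Add(9, Mul(-1, Mul(323, Pow(-4, -1)))) = Add(9, Mul(-1, Mul(323, Rational(-1, 4)))) = Add(9, Mul(-1, Rational(-323, 4))) = Add(9, Rational(323, 4)) = Rational(359, 4) ≈ 89.750)
Add(-115, Mul(w, c)) = Add(-115, Mul(Rational(359, 4), Rational(230, 3))) = Add(-115, Rational(41285, 6)) = Rational(40595, 6)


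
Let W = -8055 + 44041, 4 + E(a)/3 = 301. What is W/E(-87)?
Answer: 35986/891 ≈ 40.388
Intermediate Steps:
E(a) = 891 (E(a) = -12 + 3*301 = -12 + 903 = 891)
W = 35986
W/E(-87) = 35986/891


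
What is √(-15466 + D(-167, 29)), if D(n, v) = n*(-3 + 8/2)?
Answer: 9*I*√193 ≈ 125.03*I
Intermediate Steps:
D(n, v) = n (D(n, v) = n*(-3 + 8*(½)) = n*(-3 + 4) = n*1 = n)
√(-15466 + D(-167, 29)) = √(-15466 - 167) = √(-15633) = 9*I*√193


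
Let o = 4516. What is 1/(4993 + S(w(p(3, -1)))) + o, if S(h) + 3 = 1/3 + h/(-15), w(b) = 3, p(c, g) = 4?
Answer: 338031647/74852 ≈ 4516.0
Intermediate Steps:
S(h) = -8/3 - h/15 (S(h) = -3 + (1/3 + h/(-15)) = -3 + (1*(1/3) + h*(-1/15)) = -3 + (1/3 - h/15) = -8/3 - h/15)
1/(4993 + S(w(p(3, -1)))) + o = 1/(4993 + (-8/3 - 1/15*3)) + 4516 = 1/(4993 + (-8/3 - 1/5)) + 4516 = 1/(4993 - 43/15) + 4516 = 1/(74852/15) + 4516 = 15/74852 + 4516 = 338031647/74852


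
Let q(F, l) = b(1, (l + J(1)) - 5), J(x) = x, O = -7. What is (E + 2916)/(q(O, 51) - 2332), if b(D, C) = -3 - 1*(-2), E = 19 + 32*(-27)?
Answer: -2071/2333 ≈ -0.88770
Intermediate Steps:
E = -845 (E = 19 - 864 = -845)
b(D, C) = -1 (b(D, C) = -3 + 2 = -1)
q(F, l) = -1
(E + 2916)/(q(O, 51) - 2332) = (-845 + 2916)/(-1 - 2332) = 2071/(-2333) = 2071*(-1/2333) = -2071/2333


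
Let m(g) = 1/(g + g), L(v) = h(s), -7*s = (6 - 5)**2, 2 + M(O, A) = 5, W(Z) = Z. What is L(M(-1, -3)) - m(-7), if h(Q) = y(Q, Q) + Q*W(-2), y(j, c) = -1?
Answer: -9/14 ≈ -0.64286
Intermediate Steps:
M(O, A) = 3 (M(O, A) = -2 + 5 = 3)
s = -1/7 (s = -(6 - 5)**2/7 = -1/7*1**2 = -1/7*1 = -1/7 ≈ -0.14286)
h(Q) = -1 - 2*Q (h(Q) = -1 + Q*(-2) = -1 - 2*Q)
L(v) = -5/7 (L(v) = -1 - 2*(-1/7) = -1 + 2/7 = -5/7)
m(g) = 1/(2*g)
L(M(-1, -3)) - m(-7) = -5/7 - 1/(2*(-7)) = -5/7 - (-1)/(2*7) = -5/7 - 1*(-1/14) = -5/7 + 1/14 = -9/14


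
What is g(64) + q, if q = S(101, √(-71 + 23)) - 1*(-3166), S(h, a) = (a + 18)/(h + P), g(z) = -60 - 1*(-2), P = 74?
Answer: 543918/175 + 4*I*√3/175 ≈ 3108.1 + 0.03959*I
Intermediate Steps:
g(z) = -58 (g(z) = -60 + 2 = -58)
S(h, a) = (18 + a)/(74 + h) (S(h, a) = (a + 18)/(h + 74) = (18 + a)/(74 + h))
q = 554068/175 + 4*I*√3/175 (q = (18 + √(-71 + 23))/(74 + 101) - 1*(-3166) = (18 + √(-48))/175 + 3166 = (18 + 4*I*√3)/175 + 3166 = (18/175 + 4*I*√3/175) + 3166 = 554068/175 + 4*I*√3/175 ≈ 3166.1 + 0.03959*I)
g(64) + q = -58 + (554068/175 + 4*I*√3/175) = 543918/175 + 4*I*√3/175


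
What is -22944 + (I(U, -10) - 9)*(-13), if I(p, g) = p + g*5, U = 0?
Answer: -22177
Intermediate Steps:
I(p, g) = p + 5*g
-22944 + (I(U, -10) - 9)*(-13) = -22944 + ((0 + 5*(-10)) - 9)*(-13) = -22944 + ((0 - 50) - 9)*(-13) = -22944 + (-50 - 9)*(-13) = -22944 - 59*(-13) = -22944 + 767 = -22177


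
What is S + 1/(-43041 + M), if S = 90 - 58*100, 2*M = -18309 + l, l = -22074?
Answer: -722115152/126465 ≈ -5710.0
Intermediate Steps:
M = -40383/2 (M = (-18309 - 22074)/2 = (1/2)*(-40383) = -40383/2 ≈ -20192.)
S = -5710 (S = 90 - 5800 = -5710)
S + 1/(-43041 + M) = -5710 + 1/(-43041 - 40383/2) = -5710 + 1/(-126465/2) = -5710 - 2/126465 = -722115152/126465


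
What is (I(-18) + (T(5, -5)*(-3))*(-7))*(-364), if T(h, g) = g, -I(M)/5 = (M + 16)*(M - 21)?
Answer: 180180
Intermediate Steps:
I(M) = -5*(-21 + M)*(16 + M) (I(M) = -5*(M + 16)*(M - 21) = -5*(16 + M)*(-21 + M) = -5*(-21 + M)*(16 + M))
(I(-18) + (T(5, -5)*(-3))*(-7))*(-364) = ((1680 - 5*(-18)² + 25*(-18)) - 5*(-3)*(-7))*(-364) = ((1680 - 5*324 - 450) + 15*(-7))*(-364) = ((1680 - 1620 - 450) - 105)*(-364) = (-390 - 105)*(-364) = -495*(-364) = 180180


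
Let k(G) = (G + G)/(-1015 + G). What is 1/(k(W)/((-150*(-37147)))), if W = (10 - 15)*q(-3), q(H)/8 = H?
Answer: -166232825/8 ≈ -2.0779e+7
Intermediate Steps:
q(H) = 8*H
W = 120 (W = (10 - 15)*(8*(-3)) = -5*(-24) = 120)
k(G) = 2*G/(-1015 + G) (k(G) = (2*G)/(-1015 + G) = 2*G/(-1015 + G))
1/(k(W)/((-150*(-37147)))) = 1/((2*120/(-1015 + 120))/((-150*(-37147)))) = 1/((2*120/(-895))/5572050) = 1/((2*120*(-1/895))*(1/5572050)) = 1/(-48/179*1/5572050) = 1/(-8/166232825) = -166232825/8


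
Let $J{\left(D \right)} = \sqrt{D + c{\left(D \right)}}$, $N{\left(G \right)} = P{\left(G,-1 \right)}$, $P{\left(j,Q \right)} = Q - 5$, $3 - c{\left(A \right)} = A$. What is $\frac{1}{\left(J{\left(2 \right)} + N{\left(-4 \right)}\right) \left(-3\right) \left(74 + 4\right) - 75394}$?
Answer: $- \frac{36995}{2737177916} + \frac{117 \sqrt{3}}{2737177916} \approx -1.3442 \cdot 10^{-5}$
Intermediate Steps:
$c{\left(A \right)} = 3 - A$
$P{\left(j,Q \right)} = -5 + Q$ ($P{\left(j,Q \right)} = Q - 5 = -5 + Q$)
$N{\left(G \right)} = -6$ ($N{\left(G \right)} = -5 - 1 = -6$)
$J{\left(D \right)} = \sqrt{3}$ ($J{\left(D \right)} = \sqrt{D - \left(-3 + D\right)} = \sqrt{3}$)
$\frac{1}{\left(J{\left(2 \right)} + N{\left(-4 \right)}\right) \left(-3\right) \left(74 + 4\right) - 75394} = \frac{1}{\left(\sqrt{3} - 6\right) \left(-3\right) \left(74 + 4\right) - 75394} = \frac{1}{\left(-6 + \sqrt{3}\right) \left(-3\right) 78 - 75394} = \frac{1}{\left(18 - 3 \sqrt{3}\right) 78 - 75394} = \frac{1}{\left(1404 - 234 \sqrt{3}\right) - 75394} = \frac{1}{-73990 - 234 \sqrt{3}}$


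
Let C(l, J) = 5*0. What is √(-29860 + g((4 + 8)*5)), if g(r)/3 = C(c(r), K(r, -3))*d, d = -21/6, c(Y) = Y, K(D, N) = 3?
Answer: 2*I*√7465 ≈ 172.8*I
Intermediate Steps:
C(l, J) = 0
d = -7/2 (d = -21*⅙ = -7/2 ≈ -3.5000)
g(r) = 0 (g(r) = 3*(0*(-7/2)) = 3*0 = 0)
√(-29860 + g((4 + 8)*5)) = √(-29860 + 0) = √(-29860) = 2*I*√7465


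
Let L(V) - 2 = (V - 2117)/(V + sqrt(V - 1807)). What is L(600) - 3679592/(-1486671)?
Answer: 1049918387138/536995971897 + 1517*I*sqrt(1207)/361207 ≈ 1.9552 + 0.14591*I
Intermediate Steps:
L(V) = 2 + (-2117 + V)/(V + sqrt(-1807 + V)) (L(V) = 2 + (V - 2117)/(V + sqrt(V - 1807)) = 2 + (-2117 + V)/(V + sqrt(-1807 + V)))
L(600) - 3679592/(-1486671) = (-2117 + 2*sqrt(-1807 + 600) + 3*600)/(600 + sqrt(-1807 + 600)) - 3679592/(-1486671) = (-2117 + 2*sqrt(-1207) + 1800)/(600 + sqrt(-1207)) - 3679592*(-1)/1486671 = (-2117 + 2*(I*sqrt(1207)) + 1800)/(600 + I*sqrt(1207)) - 1*(-3679592/1486671) = (-2117 + 2*I*sqrt(1207) + 1800)/(600 + I*sqrt(1207)) + 3679592/1486671 = (-317 + 2*I*sqrt(1207))/(600 + I*sqrt(1207)) + 3679592/1486671 = 3679592/1486671 + (-317 + 2*I*sqrt(1207))/(600 + I*sqrt(1207))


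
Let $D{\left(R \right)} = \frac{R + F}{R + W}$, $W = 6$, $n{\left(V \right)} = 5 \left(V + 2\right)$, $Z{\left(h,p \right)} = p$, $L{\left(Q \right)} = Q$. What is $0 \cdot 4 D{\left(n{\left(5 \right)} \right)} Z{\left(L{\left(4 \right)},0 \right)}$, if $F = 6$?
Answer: $0$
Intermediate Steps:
$n{\left(V \right)} = 10 + 5 V$ ($n{\left(V \right)} = 5 \left(2 + V\right) = 10 + 5 V$)
$D{\left(R \right)} = 1$ ($D{\left(R \right)} = \frac{R + 6}{R + 6} = \frac{6 + R}{6 + R} = 1$)
$0 \cdot 4 D{\left(n{\left(5 \right)} \right)} Z{\left(L{\left(4 \right)},0 \right)} = 0 \cdot 4 \cdot 1 \cdot 0 = 0 \cdot 1 \cdot 0 = 0 \cdot 0 = 0$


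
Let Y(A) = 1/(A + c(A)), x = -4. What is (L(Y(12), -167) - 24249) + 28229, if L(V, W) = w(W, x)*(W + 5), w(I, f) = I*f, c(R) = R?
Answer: -104236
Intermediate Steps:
Y(A) = 1/(2*A) (Y(A) = 1/(A + A) = 1/(2*A))
L(V, W) = -4*W*(5 + W) (L(V, W) = (W*(-4))*(W + 5) = (-4*W)*(5 + W) = -4*W*(5 + W))
(L(Y(12), -167) - 24249) + 28229 = (-4*(-167)*(5 - 167) - 24249) + 28229 = (-4*(-167)*(-162) - 24249) + 28229 = (-108216 - 24249) + 28229 = -132465 + 28229 = -104236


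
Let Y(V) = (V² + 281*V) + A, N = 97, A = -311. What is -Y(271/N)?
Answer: -4533889/9409 ≈ -481.87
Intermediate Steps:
Y(V) = -311 + V² + 281*V (Y(V) = (V² + 281*V) - 311 = -311 + V² + 281*V)
-Y(271/N) = -(-311 + (271/97)² + 281*(271/97)) = -(-311 + 73441/9409 + 76151/97) = -1*4533889/9409 = -4533889/9409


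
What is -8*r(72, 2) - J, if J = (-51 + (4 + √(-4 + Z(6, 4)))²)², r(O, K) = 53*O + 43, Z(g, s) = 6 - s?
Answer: -32113 + 592*I*√2 ≈ -32113.0 + 837.21*I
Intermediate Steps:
r(O, K) = 43 + 53*O
J = (-51 + (4 + I*√2)²)² (J = (-51 + (4 + √(-4 + (6 - 1*4)))²)² = (-51 + (4 + √(-4 + (6 - 4)))²)² = (-51 + (4 + √(-4 + 2))²)² = (-51 + (4 + √(-2))²)² = (-51 + (4 + I*√2)²)² ≈ 1241.0 - 837.21*I)
-8*r(72, 2) - J = -8*(43 + 53*72) - (1241 - 592*I*√2) = -8*(43 + 3816) + (-1241 + 592*I*√2) = -8*3859 + (-1241 + 592*I*√2) = -30872 + (-1241 + 592*I*√2) = -32113 + 592*I*√2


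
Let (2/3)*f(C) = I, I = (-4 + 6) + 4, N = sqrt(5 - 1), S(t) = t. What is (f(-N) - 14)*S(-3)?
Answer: 15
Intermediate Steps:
N = 2 (N = sqrt(4) = 2)
I = 6 (I = 2 + 4 = 6)
f(C) = 9 (f(C) = (3/2)*6 = 9)
(f(-N) - 14)*S(-3) = (9 - 14)*(-3) = -5*(-3) = 15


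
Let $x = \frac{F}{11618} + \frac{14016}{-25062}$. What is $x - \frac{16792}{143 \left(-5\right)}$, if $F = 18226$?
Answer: $\frac{424958380411}{17348897995} \approx 24.495$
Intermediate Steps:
$x = \frac{24495177}{24264193}$ ($x = \frac{18226}{11618} + \frac{14016}{-25062} = 18226 \cdot \frac{1}{11618} + 14016 \left(- \frac{1}{25062}\right) = \frac{9113}{5809} - \frac{2336}{4177} = \frac{24495177}{24264193} \approx 1.0095$)
$x - \frac{16792}{143 \left(-5\right)} = \frac{24495177}{24264193} - \frac{16792}{143 \left(-5\right)} = \frac{24495177}{24264193} - \frac{16792}{-715} = \frac{24495177}{24264193} - 16792 \left(- \frac{1}{715}\right) = \frac{24495177}{24264193} - - \frac{16792}{715} = \frac{24495177}{24264193} + \frac{16792}{715} = \frac{424958380411}{17348897995}$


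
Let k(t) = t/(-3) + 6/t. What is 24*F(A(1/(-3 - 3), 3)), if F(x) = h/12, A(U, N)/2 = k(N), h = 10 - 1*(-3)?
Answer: 26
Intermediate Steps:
h = 13 (h = 10 + 3 = 13)
k(t) = 6/t - t/3 (k(t) = t*(-⅓) + 6/t = -t/3 + 6/t = 6/t - t/3)
A(U, N) = 12/N - 2*N/3 (A(U, N) = 2*(6/N - N/3) = 12/N - 2*N/3)
F(x) = 13/12
24*F(A(1/(-3 - 3), 3)) = 24*(13/12) = 26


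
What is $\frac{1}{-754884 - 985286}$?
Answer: $- \frac{1}{1740170} \approx -5.7466 \cdot 10^{-7}$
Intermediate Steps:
$\frac{1}{-754884 - 985286} = \frac{1}{-1740170} = - \frac{1}{1740170}$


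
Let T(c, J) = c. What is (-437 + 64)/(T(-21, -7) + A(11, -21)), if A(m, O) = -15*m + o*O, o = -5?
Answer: 373/81 ≈ 4.6049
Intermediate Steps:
A(m, O) = -15*m - 5*O
(-437 + 64)/(T(-21, -7) + A(11, -21)) = (-437 + 64)/(-21 + (-15*11 - 5*(-21))) = -373/(-21 + (-165 + 105)) = -373/(-21 - 60) = -373/(-81) = -373*(-1/81) = 373/81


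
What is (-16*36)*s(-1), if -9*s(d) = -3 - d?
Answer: -128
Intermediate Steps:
s(d) = ⅓ + d/9 (s(d) = -(-3 - d)/9 = ⅓ + d/9)
(-16*36)*s(-1) = (-16*36)*(⅓ + (⅑)*(-1)) = -576*(⅓ - ⅑) = -576*2/9 = -128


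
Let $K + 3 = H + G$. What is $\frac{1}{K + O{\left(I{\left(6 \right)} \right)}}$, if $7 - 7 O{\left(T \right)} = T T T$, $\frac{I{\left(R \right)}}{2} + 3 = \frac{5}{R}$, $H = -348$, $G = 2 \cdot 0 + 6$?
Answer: $- \frac{189}{62819} \approx -0.0030086$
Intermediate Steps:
$G = 6$ ($G = 0 + 6 = 6$)
$K = -345$ ($K = -3 + \left(-348 + 6\right) = -3 - 342 = -345$)
$I{\left(R \right)} = -6 + \frac{10}{R}$ ($I{\left(R \right)} = -6 + 2 \frac{5}{R} = -6 + \frac{10}{R}$)
$O{\left(T \right)} = 1 - \frac{T^{3}}{7}$ ($O{\left(T \right)} = 1 - \frac{T T T}{7} = 1 - \frac{T^{2} T}{7} = 1 - \frac{T^{3}}{7}$)
$\frac{1}{K + O{\left(I{\left(6 \right)} \right)}} = \frac{1}{-345 - \left(-1 + \frac{\left(-6 + \frac{10}{6}\right)^{3}}{7}\right)} = \frac{1}{-345 - \left(-1 + \frac{\left(-6 + 10 \cdot \frac{1}{6}\right)^{3}}{7}\right)} = \frac{1}{-345 - \left(-1 + \frac{\left(-6 + \frac{5}{3}\right)^{3}}{7}\right)} = \frac{1}{-345 - \left(-1 + \frac{\left(- \frac{13}{3}\right)^{3}}{7}\right)} = \frac{1}{-345 + \left(1 - - \frac{2197}{189}\right)} = \frac{1}{-345 + \left(1 + \frac{2197}{189}\right)} = \frac{1}{-345 + \frac{2386}{189}} = \frac{1}{- \frac{62819}{189}} = - \frac{189}{62819}$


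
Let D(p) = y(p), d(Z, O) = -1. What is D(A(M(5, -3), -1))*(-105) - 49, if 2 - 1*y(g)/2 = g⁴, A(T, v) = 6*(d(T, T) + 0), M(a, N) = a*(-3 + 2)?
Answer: 271691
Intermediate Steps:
M(a, N) = -a (M(a, N) = a*(-1) = -a)
A(T, v) = -6 (A(T, v) = 6*(-1 + 0) = 6*(-1) = -6)
y(g) = 4 - 2*g⁴
D(p) = 4 - 2*p⁴
D(A(M(5, -3), -1))*(-105) - 49 = (4 - 2*(-6)⁴)*(-105) - 49 = (4 - 2*1296)*(-105) - 49 = (4 - 2592)*(-105) - 49 = -2588*(-105) - 49 = 271740 - 49 = 271691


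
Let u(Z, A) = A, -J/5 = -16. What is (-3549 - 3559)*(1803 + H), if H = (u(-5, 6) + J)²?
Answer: -65386492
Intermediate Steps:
J = 80 (J = -5*(-16) = 80)
H = 7396 (H = (6 + 80)² = 86² = 7396)
(-3549 - 3559)*(1803 + H) = (-3549 - 3559)*(1803 + 7396) = -7108*9199 = -65386492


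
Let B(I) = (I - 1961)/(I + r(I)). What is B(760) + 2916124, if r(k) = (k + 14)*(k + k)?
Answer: 3432977816559/1177240 ≈ 2.9161e+6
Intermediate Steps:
r(k) = 2*k*(14 + k) (r(k) = (14 + k)*(2*k) = 2*k*(14 + k))
B(I) = (-1961 + I)/(I + 2*I*(14 + I)) (B(I) = (I - 1961)/(I + 2*I*(14 + I)) = (-1961 + I)/(I + 2*I*(14 + I)))
B(760) + 2916124 = (-1961 + 760)/(760*(29 + 2*760)) + 2916124 = (1/760)*(-1201)/(29 + 1520) + 2916124 = (1/760)*(-1201)/1549 + 2916124 = (1/760)*(1/1549)*(-1201) + 2916124 = -1201/1177240 + 2916124 = 3432977816559/1177240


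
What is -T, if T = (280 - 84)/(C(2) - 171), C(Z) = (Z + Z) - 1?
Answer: 7/6 ≈ 1.1667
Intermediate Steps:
C(Z) = -1 + 2*Z (C(Z) = 2*Z - 1 = -1 + 2*Z)
T = -7/6 (T = (280 - 84)/((-1 + 2*2) - 171) = 196/((-1 + 4) - 171) = 196/(3 - 171) = 196/(-168) = 196*(-1/168) = -7/6 ≈ -1.1667)
-T = -1*(-7/6) = 7/6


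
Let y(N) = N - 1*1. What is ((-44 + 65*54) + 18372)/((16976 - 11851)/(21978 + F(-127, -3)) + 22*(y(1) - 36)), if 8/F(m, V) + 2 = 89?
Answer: -41756308772/1513932573 ≈ -27.581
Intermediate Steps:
y(N) = -1 + N (y(N) = N - 1 = -1 + N)
F(m, V) = 8/87 (F(m, V) = 8/(-2 + 89) = 8/87)
((-44 + 65*54) + 18372)/((16976 - 11851)/(21978 + F(-127, -3)) + 22*(y(1) - 36)) = ((-44 + 65*54) + 18372)/((16976 - 11851)/(21978 + 8/87) + 22*((-1 + 1) - 36)) = ((-44 + 3510) + 18372)/(5125/(1912094/87) + 22*(0 - 36)) = (3466 + 18372)/(5125*(87/1912094) + 22*(-36)) = 21838/(445875/1912094 - 792) = 21838/(-1513932573/1912094) = 21838*(-1912094/1513932573) = -41756308772/1513932573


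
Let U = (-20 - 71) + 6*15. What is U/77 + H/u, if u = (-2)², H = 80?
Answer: 1539/77 ≈ 19.987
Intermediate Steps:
U = -1 (U = -91 + 90 = -1)
u = 4
U/77 + H/u = -1/77 + 80/4 = -1*1/77 + 80*(¼) = -1/77 + 20 = 1539/77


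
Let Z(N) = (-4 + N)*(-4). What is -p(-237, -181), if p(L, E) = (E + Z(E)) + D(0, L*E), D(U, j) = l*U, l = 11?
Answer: -559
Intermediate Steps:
Z(N) = 16 - 4*N
D(U, j) = 11*U
p(L, E) = 16 - 3*E (p(L, E) = (E + (16 - 4*E)) + 11*0 = (16 - 3*E) + 0 = 16 - 3*E)
-p(-237, -181) = -(16 - 3*(-181)) = -(16 + 543) = -1*559 = -559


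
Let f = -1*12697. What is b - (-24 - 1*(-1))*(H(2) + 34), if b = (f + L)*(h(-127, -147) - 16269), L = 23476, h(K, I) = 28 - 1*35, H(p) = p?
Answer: -175438176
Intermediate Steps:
h(K, I) = -7 (h(K, I) = 28 - 35 = -7)
f = -12697
b = -175439004 (b = (-12697 + 23476)*(-7 - 16269) = 10779*(-16276) = -175439004)
b - (-24 - 1*(-1))*(H(2) + 34) = -175439004 - (-24 - 1*(-1))*(2 + 34) = -175439004 - (-24 + 1)*36 = -175439004 - (-23)*36 = -175439004 - 1*(-828) = -175439004 + 828 = -175438176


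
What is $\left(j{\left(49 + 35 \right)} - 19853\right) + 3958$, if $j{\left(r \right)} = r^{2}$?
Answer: $-8839$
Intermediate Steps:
$\left(j{\left(49 + 35 \right)} - 19853\right) + 3958 = \left(\left(49 + 35\right)^{2} - 19853\right) + 3958 = \left(84^{2} - 19853\right) + 3958 = \left(7056 - 19853\right) + 3958 = -12797 + 3958 = -8839$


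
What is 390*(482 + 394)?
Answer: 341640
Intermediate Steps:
390*(482 + 394) = 390*876 = 341640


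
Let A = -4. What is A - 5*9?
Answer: -49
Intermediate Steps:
A - 5*9 = -4 - 5*9 = -4 - 45 = -49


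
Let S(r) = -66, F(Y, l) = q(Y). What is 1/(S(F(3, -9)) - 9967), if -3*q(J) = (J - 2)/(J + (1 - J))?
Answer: -1/10033 ≈ -9.9671e-5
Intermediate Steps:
q(J) = ⅔ - J/3 (q(J) = -(J - 2)/(3*(J + (1 - J))) = -(-2 + J)/(3*1) = -(-2 + J)/3 = ⅔ - J/3)
F(Y, l) = ⅔ - Y/3
1/(S(F(3, -9)) - 9967) = 1/(-66 - 9967) = 1/(-10033) = -1/10033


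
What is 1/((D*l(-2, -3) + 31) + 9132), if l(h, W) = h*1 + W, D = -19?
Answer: 1/9258 ≈ 0.00010801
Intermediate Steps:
l(h, W) = W + h (l(h, W) = h + W = W + h)
1/((D*l(-2, -3) + 31) + 9132) = 1/((-19*(-3 - 2) + 31) + 9132) = 1/((-19*(-5) + 31) + 9132) = 1/((95 + 31) + 9132) = 1/(126 + 9132) = 1/9258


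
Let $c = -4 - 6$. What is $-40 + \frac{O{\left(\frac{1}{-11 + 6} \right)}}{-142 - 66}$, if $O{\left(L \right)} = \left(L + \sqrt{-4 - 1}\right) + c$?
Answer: $- \frac{41549}{1040} - \frac{i \sqrt{5}}{208} \approx -39.951 - 0.01075 i$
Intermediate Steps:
$c = -10$ ($c = -4 - 6 = -10$)
$O{\left(L \right)} = -10 + L + i \sqrt{5}$ ($O{\left(L \right)} = \left(L + \sqrt{-4 - 1}\right) - 10 = \left(L + \sqrt{-5}\right) - 10 = \left(L + i \sqrt{5}\right) - 10 = -10 + L + i \sqrt{5}$)
$-40 + \frac{O{\left(\frac{1}{-11 + 6} \right)}}{-142 - 66} = -40 + \frac{-10 + \frac{1}{-11 + 6} + i \sqrt{5}}{-142 - 66} = -40 + \frac{-10 + \frac{1}{-5} + i \sqrt{5}}{-208} = -40 + \left(-10 - \frac{1}{5} + i \sqrt{5}\right) \left(- \frac{1}{208}\right) = -40 + \left(- \frac{51}{5} + i \sqrt{5}\right) \left(- \frac{1}{208}\right) = -40 + \left(\frac{51}{1040} - \frac{i \sqrt{5}}{208}\right) = - \frac{41549}{1040} - \frac{i \sqrt{5}}{208}$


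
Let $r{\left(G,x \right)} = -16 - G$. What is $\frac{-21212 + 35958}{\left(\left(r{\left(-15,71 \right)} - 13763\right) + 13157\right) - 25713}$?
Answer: $- \frac{7373}{13160} \approx -0.56026$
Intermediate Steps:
$\frac{-21212 + 35958}{\left(\left(r{\left(-15,71 \right)} - 13763\right) + 13157\right) - 25713} = \frac{-21212 + 35958}{\left(\left(\left(-16 - -15\right) - 13763\right) + 13157\right) - 25713} = \frac{14746}{\left(\left(\left(-16 + 15\right) - 13763\right) + 13157\right) - 25713} = \frac{14746}{\left(\left(-1 - 13763\right) + 13157\right) - 25713} = \frac{14746}{\left(-13764 + 13157\right) - 25713} = \frac{14746}{-607 - 25713} = \frac{14746}{-26320} = 14746 \left(- \frac{1}{26320}\right) = - \frac{7373}{13160}$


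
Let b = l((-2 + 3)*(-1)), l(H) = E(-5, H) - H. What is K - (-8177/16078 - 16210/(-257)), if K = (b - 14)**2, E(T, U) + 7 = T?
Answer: 2324005859/4132046 ≈ 562.43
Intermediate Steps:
E(T, U) = -7 + T
l(H) = -12 - H (l(H) = (-7 - 5) - H = -12 - H)
b = -11 (b = -12 - (-2 + 3)*(-1) = -12 - (-1) = -12 - 1*(-1) = -12 + 1 = -11)
K = 625 (K = (-11 - 14)**2 = (-25)**2 = 625)
K - (-8177/16078 - 16210/(-257)) = 625 - (-8177/16078 - 16210/(-257)) = 625 - (-8177*1/16078 - 16210*(-1/257)) = 625 - (-8177/16078 + 16210/257) = 625 - 1*258522891/4132046 = 625 - 258522891/4132046 = 2324005859/4132046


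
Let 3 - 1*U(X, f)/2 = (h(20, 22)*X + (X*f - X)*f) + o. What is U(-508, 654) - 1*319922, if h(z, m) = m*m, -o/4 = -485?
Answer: 434062940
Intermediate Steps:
o = 1940 (o = -4*(-485) = 1940)
h(z, m) = m²
U(X, f) = -3874 - 968*X - 2*f*(-X + X*f) (U(X, f) = 6 - 2*((22²*X + (X*f - X)*f) + 1940) = 6 - 2*((484*X + (-X + X*f)*f) + 1940) = 6 - 2*((484*X + f*(-X + X*f)) + 1940) = 6 - 2*(1940 + 484*X + f*(-X + X*f)) = 6 + (-3880 - 968*X - 2*f*(-X + X*f)) = -3874 - 968*X - 2*f*(-X + X*f))
U(-508, 654) - 1*319922 = (-3874 - 968*(-508) - 2*(-508)*654² + 2*(-508)*654) - 1*319922 = (-3874 + 491744 - 2*(-508)*427716 - 664464) - 319922 = (-3874 + 491744 + 434559456 - 664464) - 319922 = 434382862 - 319922 = 434062940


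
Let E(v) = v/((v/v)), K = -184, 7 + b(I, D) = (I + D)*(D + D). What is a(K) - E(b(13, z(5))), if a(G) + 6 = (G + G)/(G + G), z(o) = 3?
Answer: -94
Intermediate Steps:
b(I, D) = -7 + 2*D*(D + I) (b(I, D) = -7 + (I + D)*(D + D) = -7 + (D + I)*(2*D) = -7 + 2*D*(D + I))
a(G) = -5 (a(G) = -6 + (G + G)/(G + G) = -6 + (2*G)/((2*G)) = -6 + (2*G)*(1/(2*G)) = -6 + 1 = -5)
E(v) = v (E(v) = v/1 = v*1 = v)
a(K) - E(b(13, z(5))) = -5 - (-7 + 2*3**2 + 2*3*13) = -5 - (-7 + 2*9 + 78) = -5 - (-7 + 18 + 78) = -5 - 1*89 = -5 - 89 = -94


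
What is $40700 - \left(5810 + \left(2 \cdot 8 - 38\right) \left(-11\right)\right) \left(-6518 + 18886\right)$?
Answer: $-74810436$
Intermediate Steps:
$40700 - \left(5810 + \left(2 \cdot 8 - 38\right) \left(-11\right)\right) \left(-6518 + 18886\right) = 40700 - \left(5810 + \left(16 - 38\right) \left(-11\right)\right) 12368 = 40700 - \left(5810 - -242\right) 12368 = 40700 - \left(5810 + 242\right) 12368 = 40700 - 6052 \cdot 12368 = 40700 - 74851136 = -74810436$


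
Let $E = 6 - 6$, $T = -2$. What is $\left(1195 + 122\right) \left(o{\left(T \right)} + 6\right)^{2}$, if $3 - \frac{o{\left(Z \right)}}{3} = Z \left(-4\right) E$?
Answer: $296325$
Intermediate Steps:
$E = 0$ ($E = 6 - 6 = 0$)
$o{\left(Z \right)} = 9$ ($o{\left(Z \right)} = 9 - 3 Z \left(-4\right) 0 = 9 - 3 - 4 Z 0 = 9 - 0 = 9 + 0 = 9$)
$\left(1195 + 122\right) \left(o{\left(T \right)} + 6\right)^{2} = \left(1195 + 122\right) \left(9 + 6\right)^{2} = 1317 \cdot 15^{2} = 1317 \cdot 225 = 296325$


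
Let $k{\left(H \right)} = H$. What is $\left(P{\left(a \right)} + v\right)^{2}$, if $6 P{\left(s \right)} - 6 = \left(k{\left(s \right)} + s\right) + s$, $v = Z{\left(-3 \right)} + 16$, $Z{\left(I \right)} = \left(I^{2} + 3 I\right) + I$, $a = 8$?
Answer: $324$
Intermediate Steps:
$Z{\left(I \right)} = I^{2} + 4 I$
$v = 13$ ($v = - 3 \left(4 - 3\right) + 16 = \left(-3\right) 1 + 16 = -3 + 16 = 13$)
$P{\left(s \right)} = 1 + \frac{s}{2}$ ($P{\left(s \right)} = 1 + \frac{\left(s + s\right) + s}{6} = 1 + \frac{2 s + s}{6} = 1 + \frac{3 s}{6} = 1 + \frac{s}{2}$)
$\left(P{\left(a \right)} + v\right)^{2} = \left(\left(1 + \frac{1}{2} \cdot 8\right) + 13\right)^{2} = \left(\left(1 + 4\right) + 13\right)^{2} = \left(5 + 13\right)^{2} = 18^{2} = 324$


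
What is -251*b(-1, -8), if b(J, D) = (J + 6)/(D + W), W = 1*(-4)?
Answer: 1255/12 ≈ 104.58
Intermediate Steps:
W = -4
b(J, D) = (6 + J)/(-4 + D) (b(J, D) = (J + 6)/(D - 4) = (6 + J)/(-4 + D))
-251*b(-1, -8) = -251*(6 - 1)/(-4 - 8) = -251*5/(-12) = -(-251)*5/12 = -251*(-5/12) = 1255/12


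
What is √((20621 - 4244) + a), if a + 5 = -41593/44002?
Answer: √646882517598/6286 ≈ 127.95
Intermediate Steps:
a = -261603/44002 (a = -5 - 41593/44002 = -261603/44002 ≈ -5.9453)
√((20621 - 4244) + a) = √((20621 - 4244) - 261603/44002) = √(16377 - 261603/44002) = √(720359151/44002) = √646882517598/6286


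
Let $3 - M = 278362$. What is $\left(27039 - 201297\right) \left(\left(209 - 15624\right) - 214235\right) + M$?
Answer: $40018071341$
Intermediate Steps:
$M = -278359$ ($M = 3 - 278362 = -278359$)
$\left(27039 - 201297\right) \left(\left(209 - 15624\right) - 214235\right) + M = \left(27039 - 201297\right) \left(\left(209 - 15624\right) - 214235\right) - 278359 = - 174258 \left(\left(209 - 15624\right) - 214235\right) - 278359 = - 174258 \left(-15415 - 214235\right) - 278359 = \left(-174258\right) \left(-229650\right) - 278359 = 40018349700 - 278359 = 40018071341$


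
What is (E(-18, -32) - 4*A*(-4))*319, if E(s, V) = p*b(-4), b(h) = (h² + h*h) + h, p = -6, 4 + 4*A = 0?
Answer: -58696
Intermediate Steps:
A = -1 (A = -1 + (¼)*0 = -1 + 0 = -1)
b(h) = h + 2*h² (b(h) = (h² + h²) + h = 2*h² + h = h + 2*h²)
E(s, V) = -168 (E(s, V) = -(-24)*(1 + 2*(-4)) = -(-24)*(1 - 8) = -(-24)*(-7) = -6*28 = -168)
(E(-18, -32) - 4*A*(-4))*319 = (-168 - 4*(-1)*(-4))*319 = (-168 + 4*(-4))*319 = (-168 - 16)*319 = -184*319 = -58696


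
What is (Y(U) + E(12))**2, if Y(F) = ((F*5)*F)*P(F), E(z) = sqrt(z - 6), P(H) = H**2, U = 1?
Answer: (5 + sqrt(6))**2 ≈ 55.495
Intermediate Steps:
E(z) = sqrt(-6 + z)
Y(F) = 5*F**4 (Y(F) = ((F*5)*F)*F**2 = ((5*F)*F)*F**2 = (5*F**2)*F**2 = 5*F**4)
(Y(U) + E(12))**2 = (5*1**4 + sqrt(-6 + 12))**2 = (5*1 + sqrt(6))**2 = (5 + sqrt(6))**2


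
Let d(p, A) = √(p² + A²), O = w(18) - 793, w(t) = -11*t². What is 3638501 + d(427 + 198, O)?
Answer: 3638501 + √19374074 ≈ 3.6429e+6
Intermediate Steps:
O = -4357 (O = -11*18² - 793 = -11*324 - 793 = -3564 - 793 = -4357)
d(p, A) = √(A² + p²)
3638501 + d(427 + 198, O) = 3638501 + √((-4357)² + (427 + 198)²) = 3638501 + √(18983449 + 625²) = 3638501 + √(18983449 + 390625) = 3638501 + √19374074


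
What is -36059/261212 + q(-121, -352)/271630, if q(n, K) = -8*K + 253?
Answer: -4496523271/35476507780 ≈ -0.12675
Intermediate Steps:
q(n, K) = 253 - 8*K
-36059/261212 + q(-121, -352)/271630 = -36059/261212 + (253 - 8*(-352))/271630 = -36059*1/261212 + (253 + 2816)*(1/271630) = -36059/261212 + 3069*(1/271630) = -36059/261212 + 3069/271630 = -4496523271/35476507780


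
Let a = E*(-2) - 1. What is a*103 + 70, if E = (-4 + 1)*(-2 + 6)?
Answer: 2439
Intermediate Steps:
E = -12 (E = -3*4 = -12)
a = 23 (a = -12*(-2) - 1 = 24 - 1 = 23)
a*103 + 70 = 23*103 + 70 = 2369 + 70 = 2439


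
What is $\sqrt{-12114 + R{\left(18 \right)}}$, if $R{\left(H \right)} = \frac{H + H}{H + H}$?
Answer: $i \sqrt{12113} \approx 110.06 i$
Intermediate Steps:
$R{\left(H \right)} = 1$ ($R{\left(H \right)} = \frac{2 H}{2 H} = 2 H \frac{1}{2 H} = 1$)
$\sqrt{-12114 + R{\left(18 \right)}} = \sqrt{-12114 + 1} = \sqrt{-12113} = i \sqrt{12113}$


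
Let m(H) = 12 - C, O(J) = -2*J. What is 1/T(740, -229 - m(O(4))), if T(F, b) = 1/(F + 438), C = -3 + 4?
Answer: 1178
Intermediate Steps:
C = 1
m(H) = 11 (m(H) = 12 - 1*1 = 12 - 1 = 11)
T(F, b) = 1/(438 + F)
1/T(740, -229 - m(O(4))) = 1/(1/(438 + 740)) = 1/(1/1178) = 1178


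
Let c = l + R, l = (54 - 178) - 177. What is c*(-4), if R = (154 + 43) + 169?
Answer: -260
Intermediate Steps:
l = -301 (l = -124 - 177 = -301)
R = 366 (R = 197 + 169 = 366)
c = 65 (c = -301 + 366 = 65)
c*(-4) = 65*(-4) = -260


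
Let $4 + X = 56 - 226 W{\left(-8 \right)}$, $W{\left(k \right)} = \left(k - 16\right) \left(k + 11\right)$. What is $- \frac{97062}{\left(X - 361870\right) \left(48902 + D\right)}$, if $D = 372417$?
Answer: $\frac{16177}{24264182529} \approx 6.667 \cdot 10^{-7}$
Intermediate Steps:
$W{\left(k \right)} = \left(-16 + k\right) \left(11 + k\right)$
$X = 16324$ ($X = -4 - \left(-56 + 226 \left(-176 + \left(-8\right)^{2} - -40\right)\right) = -4 - \left(-56 + 226 \left(-176 + 64 + 40\right)\right) = -4 + \left(56 - -16272\right) = -4 + \left(56 + 16272\right) = -4 + 16328 = 16324$)
$- \frac{97062}{\left(X - 361870\right) \left(48902 + D\right)} = - \frac{97062}{\left(16324 - 361870\right) \left(48902 + 372417\right)} = - \frac{97062}{\left(-345546\right) 421319} = - \frac{97062}{-145585095174} = \left(-97062\right) \left(- \frac{1}{145585095174}\right) = \frac{16177}{24264182529}$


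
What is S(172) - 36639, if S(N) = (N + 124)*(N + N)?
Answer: 65185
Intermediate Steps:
S(N) = 2*N*(124 + N) (S(N) = (124 + N)*(2*N) = 2*N*(124 + N))
S(172) - 36639 = 2*172*(124 + 172) - 36639 = 2*172*296 - 36639 = 101824 - 36639 = 65185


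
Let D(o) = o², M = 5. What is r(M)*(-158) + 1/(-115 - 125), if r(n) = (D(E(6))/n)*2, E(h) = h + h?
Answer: -2184193/240 ≈ -9100.8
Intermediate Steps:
E(h) = 2*h
r(n) = 288/n (r(n) = ((2*6)²/n)*2 = (12²/n)*2 = (144/n)*2 = 288/n)
r(M)*(-158) + 1/(-115 - 125) = (288/5)*(-158) + 1/(-115 - 125) = (288*(⅕))*(-158) + 1/(-240) = (288/5)*(-158) - 1/240 = -45504/5 - 1/240 = -2184193/240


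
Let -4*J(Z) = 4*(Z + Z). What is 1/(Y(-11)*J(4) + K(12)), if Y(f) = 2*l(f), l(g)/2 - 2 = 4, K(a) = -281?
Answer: -1/473 ≈ -0.0021142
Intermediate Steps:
J(Z) = -2*Z (J(Z) = -(Z + Z) = -2*Z)
l(g) = 12 (l(g) = 4 + 2*4 = 4 + 8 = 12)
Y(f) = 24 (Y(f) = 2*12 = 24)
1/(Y(-11)*J(4) + K(12)) = 1/(24*(-2*4) - 281) = 1/(24*(-8) - 281) = 1/(-192 - 281) = 1/(-473) = -1/473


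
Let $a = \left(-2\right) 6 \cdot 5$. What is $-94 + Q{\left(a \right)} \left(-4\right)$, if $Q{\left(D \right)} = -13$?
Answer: $-42$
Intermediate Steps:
$a = -60$ ($a = \left(-12\right) 5 = -60$)
$-94 + Q{\left(a \right)} \left(-4\right) = -94 - -52 = -94 + 52 = -42$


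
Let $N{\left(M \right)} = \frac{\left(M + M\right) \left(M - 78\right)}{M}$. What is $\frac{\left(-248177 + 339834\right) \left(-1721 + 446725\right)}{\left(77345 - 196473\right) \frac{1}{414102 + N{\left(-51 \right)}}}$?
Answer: $- \frac{2109969750982254}{14891} \approx -1.4169 \cdot 10^{11}$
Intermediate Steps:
$N{\left(M \right)} = -156 + 2 M$ ($N{\left(M \right)} = \frac{2 M \left(-78 + M\right)}{M} = -156 + 2 M$)
$\frac{\left(-248177 + 339834\right) \left(-1721 + 446725\right)}{\left(77345 - 196473\right) \frac{1}{414102 + N{\left(-51 \right)}}} = \frac{\left(-248177 + 339834\right) \left(-1721 + 446725\right)}{\left(77345 - 196473\right) \frac{1}{414102 + \left(-156 + 2 \left(-51\right)\right)}} = \frac{91657 \cdot 445004}{\left(-119128\right) \frac{1}{414102 - 258}} = \frac{40787731628}{\left(-119128\right) \frac{1}{414102 - 258}} = \frac{40787731628}{\left(-119128\right) \frac{1}{413844}} = \frac{40787731628}{- \frac{29782}{103461}} = 40787731628 \left(- \frac{103461}{29782}\right) = - \frac{2109969750982254}{14891}$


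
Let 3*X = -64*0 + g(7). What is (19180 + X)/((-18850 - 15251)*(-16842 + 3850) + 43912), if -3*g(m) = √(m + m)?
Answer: 4795/110771026 - √14/3987756936 ≈ 4.3287e-5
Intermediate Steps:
g(m) = -√2*√m/3 (g(m) = -√(m + m)/3 = -√2*√m/3)
X = -√14/9 (X = (-64*0 - √2*√7/3)/3 = (0 - √14/3)/3 = (-√14/3)/3 = -√14/9 ≈ -0.41574)
(19180 + X)/((-18850 - 15251)*(-16842 + 3850) + 43912) = (19180 - √14/9)/((-18850 - 15251)*(-16842 + 3850) + 43912) = (19180 - √14/9)/(-34101*(-12992) + 43912) = (19180 - √14/9)/(443040192 + 43912) = (19180 - √14/9)/443084104 = (19180 - √14/9)*(1/443084104) = 4795/110771026 - √14/3987756936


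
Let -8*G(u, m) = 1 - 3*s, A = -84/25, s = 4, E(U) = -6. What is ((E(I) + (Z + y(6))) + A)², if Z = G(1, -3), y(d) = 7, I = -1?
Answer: 38809/40000 ≈ 0.97023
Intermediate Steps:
A = -84/25 (A = -84*1/25 = -84/25 ≈ -3.3600)
G(u, m) = 11/8 (G(u, m) = -(1 - 3*4)/8 = -(1 - 12)/8 = -⅛*(-11) = 11/8)
Z = 11/8 ≈ 1.3750
((E(I) + (Z + y(6))) + A)² = ((-6 + (11/8 + 7)) - 84/25)² = ((-6 + 67/8) - 84/25)² = (19/8 - 84/25)² = (-197/200)² = 38809/40000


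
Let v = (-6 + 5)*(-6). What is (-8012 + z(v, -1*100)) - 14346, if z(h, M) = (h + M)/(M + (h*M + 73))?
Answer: -14018372/627 ≈ -22358.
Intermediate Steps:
v = 6 (v = -1*(-6) = 6)
z(h, M) = (M + h)/(73 + M + M*h) (z(h, M) = (M + h)/(M + (M*h + 73)) = (M + h)/(M + (73 + M*h)) = (M + h)/(73 + M + M*h))
(-8012 + z(v, -1*100)) - 14346 = (-8012 + (-1*100 + 6)/(73 - 1*100 - 1*100*6)) - 14346 = (-8012 + (-100 + 6)/(73 - 100 - 100*6)) - 14346 = (-8012 - 94/(73 - 100 - 600)) - 14346 = (-8012 - 94/(-627)) - 14346 = (-8012 - 1/627*(-94)) - 14346 = (-8012 + 94/627) - 14346 = -5023430/627 - 14346 = -14018372/627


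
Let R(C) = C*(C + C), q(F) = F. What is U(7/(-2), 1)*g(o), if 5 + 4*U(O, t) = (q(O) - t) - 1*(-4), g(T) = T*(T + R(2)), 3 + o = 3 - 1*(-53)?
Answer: -35563/8 ≈ -4445.4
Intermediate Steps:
R(C) = 2*C² (R(C) = C*(2*C) = 2*C²)
o = 53 (o = -3 + (3 - 1*(-53)) = -3 + (3 + 53) = -3 + 56 = 53)
g(T) = T*(8 + T) (g(T) = T*(T + 2*2²) = T*(T + 2*4) = T*(T + 8) = T*(8 + T))
U(O, t) = -¼ - t/4 + O/4 (U(O, t) = -5/4 + ((O - t) - 1*(-4))/4 = -5/4 + ((O - t) + 4)/4 = -5/4 + (4 + O - t)/4 = -5/4 + (1 - t/4 + O/4) = -¼ - t/4 + O/4)
U(7/(-2), 1)*g(o) = (-¼ - ¼*1 + (7/(-2))/4)*(53*(8 + 53)) = (-¼ - ¼ + (7*(-½))/4)*(53*61) = (-¼ - ¼ + (¼)*(-7/2))*3233 = (-¼ - ¼ - 7/8)*3233 = -11/8*3233 = -35563/8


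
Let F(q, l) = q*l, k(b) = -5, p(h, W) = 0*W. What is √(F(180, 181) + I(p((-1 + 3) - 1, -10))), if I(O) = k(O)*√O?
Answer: 6*√905 ≈ 180.50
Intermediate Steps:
p(h, W) = 0
I(O) = -5*√O
F(q, l) = l*q
√(F(180, 181) + I(p((-1 + 3) - 1, -10))) = √(181*180 - 5*√0) = √(32580 - 5*0) = √(32580 + 0) = √32580 = 6*√905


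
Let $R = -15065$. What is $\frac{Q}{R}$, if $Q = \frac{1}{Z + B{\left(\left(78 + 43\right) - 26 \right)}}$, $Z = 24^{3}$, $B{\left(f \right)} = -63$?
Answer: $- \frac{1}{207309465} \approx -4.8237 \cdot 10^{-9}$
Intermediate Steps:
$Z = 13824$
$Q = \frac{1}{13761}$ ($Q = \frac{1}{13824 - 63} = \frac{1}{13761} \approx 7.2669 \cdot 10^{-5}$)
$\frac{Q}{R} = \frac{1}{13761 \left(-15065\right)} = \frac{1}{13761} \left(- \frac{1}{15065}\right) = - \frac{1}{207309465}$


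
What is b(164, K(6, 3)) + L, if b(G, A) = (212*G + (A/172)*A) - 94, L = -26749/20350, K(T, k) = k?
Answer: 60680758561/1750100 ≈ 34673.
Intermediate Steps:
L = -26749/20350 (L = -26749*1/20350 = -26749/20350 ≈ -1.3144)
b(G, A) = -94 + 212*G + A²/172 (b(G, A) = (212*G + (A*(1/172))*A) - 94 = (212*G + (A/172)*A) - 94 = (212*G + A²/172) - 94 = -94 + 212*G + A²/172)
b(164, K(6, 3)) + L = (-94 + 212*164 + (1/172)*3²) - 26749/20350 = (-94 + 34768 + (1/172)*9) - 26749/20350 = (-94 + 34768 + 9/172) - 26749/20350 = 5963937/172 - 26749/20350 = 60680758561/1750100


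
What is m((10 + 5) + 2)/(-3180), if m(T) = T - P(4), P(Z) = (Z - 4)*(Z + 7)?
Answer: -17/3180 ≈ -0.0053459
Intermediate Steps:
P(Z) = (-4 + Z)*(7 + Z)
m(T) = T (m(T) = T - (-28 + 4² + 3*4) = T - (-28 + 16 + 12) = T - 1*0 = T + 0 = T)
m((10 + 5) + 2)/(-3180) = ((10 + 5) + 2)/(-3180) = (15 + 2)*(-1/3180) = 17*(-1/3180) = -17/3180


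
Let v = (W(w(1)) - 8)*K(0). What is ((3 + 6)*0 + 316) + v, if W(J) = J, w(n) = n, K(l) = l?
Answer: 316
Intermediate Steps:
v = 0 (v = (1 - 8)*0 = -7*0 = 0)
((3 + 6)*0 + 316) + v = ((3 + 6)*0 + 316) + 0 = (9*0 + 316) + 0 = (0 + 316) + 0 = 316 + 0 = 316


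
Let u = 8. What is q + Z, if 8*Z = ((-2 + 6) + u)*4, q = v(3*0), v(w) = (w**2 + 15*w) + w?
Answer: 6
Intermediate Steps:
v(w) = w**2 + 16*w
q = 0 (q = (3*0)*(16 + 3*0) = 0*(16 + 0) = 0*16 = 0)
Z = 6 (Z = (((-2 + 6) + 8)*4)/8 = ((4 + 8)*4)/8 = (12*4)/8 = (1/8)*48 = 6)
q + Z = 0 + 6 = 6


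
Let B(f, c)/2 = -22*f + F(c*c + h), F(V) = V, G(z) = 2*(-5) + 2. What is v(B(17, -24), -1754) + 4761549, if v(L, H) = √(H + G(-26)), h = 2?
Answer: 4761549 + I*√1762 ≈ 4.7616e+6 + 41.976*I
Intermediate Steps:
G(z) = -8 (G(z) = -10 + 2 = -8)
B(f, c) = 4 - 44*f + 2*c² (B(f, c) = 2*(-22*f + (c*c + 2)) = 2*(-22*f + (c² + 2)) = 2*(-22*f + (2 + c²)) = 2*(2 + c² - 22*f) = 4 - 44*f + 2*c²)
v(L, H) = √(-8 + H) (v(L, H) = √(H - 8) = √(-8 + H))
v(B(17, -24), -1754) + 4761549 = √(-8 - 1754) + 4761549 = √(-1762) + 4761549 = I*√1762 + 4761549 = 4761549 + I*√1762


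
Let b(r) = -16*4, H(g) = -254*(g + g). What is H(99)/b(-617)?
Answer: 12573/16 ≈ 785.81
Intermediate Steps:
H(g) = -508*g
b(r) = -64
H(99)/b(-617) = -508*99/(-64) = -50292*(-1/64) = 12573/16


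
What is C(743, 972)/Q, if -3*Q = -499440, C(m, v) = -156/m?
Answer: -39/30923660 ≈ -1.2612e-6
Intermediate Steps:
Q = 166480 (Q = -⅓*(-499440) = 166480)
C(743, 972)/Q = -156/743/166480 = -156*1/743*(1/166480) = -156/743*1/166480 = -39/30923660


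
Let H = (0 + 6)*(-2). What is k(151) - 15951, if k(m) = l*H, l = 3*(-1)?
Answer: -15915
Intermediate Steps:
l = -3
H = -12 (H = 6*(-2) = -12)
k(m) = 36 (k(m) = -3*(-12) = 36)
k(151) - 15951 = 36 - 15951 = -15915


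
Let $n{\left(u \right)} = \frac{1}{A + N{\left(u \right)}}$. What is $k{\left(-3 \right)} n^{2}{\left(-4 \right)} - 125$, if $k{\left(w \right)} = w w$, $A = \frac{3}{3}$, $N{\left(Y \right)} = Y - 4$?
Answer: $- \frac{6116}{49} \approx -124.82$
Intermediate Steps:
$N{\left(Y \right)} = -4 + Y$ ($N{\left(Y \right)} = Y - 4 = -4 + Y$)
$A = 1$ ($A = 3 \cdot \frac{1}{3} = 1$)
$n{\left(u \right)} = \frac{1}{-3 + u}$ ($n{\left(u \right)} = \frac{1}{1 + \left(-4 + u\right)} = \frac{1}{-3 + u}$)
$k{\left(w \right)} = w^{2}$
$k{\left(-3 \right)} n^{2}{\left(-4 \right)} - 125 = \left(-3\right)^{2} \left(\frac{1}{-3 - 4}\right)^{2} - 125 = 9 \left(\frac{1}{-7}\right)^{2} - 125 = 9 \left(- \frac{1}{7}\right)^{2} - 125 = 9 \cdot \frac{1}{49} - 125 = \frac{9}{49} - 125 = - \frac{6116}{49}$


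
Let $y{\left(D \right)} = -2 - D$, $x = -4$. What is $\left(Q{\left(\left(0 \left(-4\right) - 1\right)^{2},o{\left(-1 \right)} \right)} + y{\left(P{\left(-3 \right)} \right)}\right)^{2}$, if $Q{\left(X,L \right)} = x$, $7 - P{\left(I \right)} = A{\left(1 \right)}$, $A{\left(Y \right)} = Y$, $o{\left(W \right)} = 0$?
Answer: $144$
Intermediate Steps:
$P{\left(I \right)} = 6$ ($P{\left(I \right)} = 7 - 1 = 6$)
$Q{\left(X,L \right)} = -4$
$\left(Q{\left(\left(0 \left(-4\right) - 1\right)^{2},o{\left(-1 \right)} \right)} + y{\left(P{\left(-3 \right)} \right)}\right)^{2} = \left(-4 - 8\right)^{2} = \left(-12\right)^{2} = 144$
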